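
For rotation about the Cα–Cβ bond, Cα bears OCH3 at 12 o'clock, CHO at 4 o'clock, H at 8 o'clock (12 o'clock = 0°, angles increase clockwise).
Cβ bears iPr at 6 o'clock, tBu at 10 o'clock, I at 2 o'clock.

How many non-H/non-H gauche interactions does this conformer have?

Non-H gauche pairs: OCH3(0°)/tBu(300°); OCH3(0°)/I(60°); CHO(120°)/iPr(180°); CHO(120°)/I(60°) — 4 interactions.

4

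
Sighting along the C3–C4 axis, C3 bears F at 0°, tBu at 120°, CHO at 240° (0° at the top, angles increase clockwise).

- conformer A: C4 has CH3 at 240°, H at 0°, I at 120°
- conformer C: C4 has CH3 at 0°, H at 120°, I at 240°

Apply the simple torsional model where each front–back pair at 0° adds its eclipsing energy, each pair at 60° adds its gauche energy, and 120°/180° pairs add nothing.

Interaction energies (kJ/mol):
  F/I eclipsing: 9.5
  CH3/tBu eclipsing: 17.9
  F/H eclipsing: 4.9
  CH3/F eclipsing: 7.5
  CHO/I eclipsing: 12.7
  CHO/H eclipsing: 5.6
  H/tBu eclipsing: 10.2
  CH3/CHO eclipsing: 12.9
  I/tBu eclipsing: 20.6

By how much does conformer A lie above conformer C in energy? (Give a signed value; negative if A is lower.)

+8.0 kJ/mol

A is eclipsed. F at 0° is eclipsed with H at 0° (4.9); tBu at 120° is eclipsed with I at 120° (20.6); CHO at 240° is eclipsed with CH3 at 240° (12.9). Total 38.4 kJ/mol.
C is eclipsed. F at 0° is eclipsed with CH3 at 0° (7.5); tBu at 120° is eclipsed with H at 120° (10.2); CHO at 240° is eclipsed with I at 240° (12.7). Total 30.4 kJ/mol.
E(A) − E(C) = 38.4 − 30.4 = +8.0 kJ/mol.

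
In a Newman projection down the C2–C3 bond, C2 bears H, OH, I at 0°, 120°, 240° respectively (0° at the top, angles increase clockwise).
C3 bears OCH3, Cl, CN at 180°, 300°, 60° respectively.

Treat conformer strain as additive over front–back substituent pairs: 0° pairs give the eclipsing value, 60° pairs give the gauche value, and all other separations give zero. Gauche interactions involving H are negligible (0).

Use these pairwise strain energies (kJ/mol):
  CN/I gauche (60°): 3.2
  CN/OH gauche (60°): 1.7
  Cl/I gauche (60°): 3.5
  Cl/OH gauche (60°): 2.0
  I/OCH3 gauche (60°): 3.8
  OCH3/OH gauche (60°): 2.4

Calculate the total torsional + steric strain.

11.4 kJ/mol

This conformer (staggered): OH–OCH3 gauche, OH–CN gauche, I–OCH3 gauche, I–Cl gauche; 2.4 + 1.7 + 3.8 + 3.5 = 11.4 kJ/mol.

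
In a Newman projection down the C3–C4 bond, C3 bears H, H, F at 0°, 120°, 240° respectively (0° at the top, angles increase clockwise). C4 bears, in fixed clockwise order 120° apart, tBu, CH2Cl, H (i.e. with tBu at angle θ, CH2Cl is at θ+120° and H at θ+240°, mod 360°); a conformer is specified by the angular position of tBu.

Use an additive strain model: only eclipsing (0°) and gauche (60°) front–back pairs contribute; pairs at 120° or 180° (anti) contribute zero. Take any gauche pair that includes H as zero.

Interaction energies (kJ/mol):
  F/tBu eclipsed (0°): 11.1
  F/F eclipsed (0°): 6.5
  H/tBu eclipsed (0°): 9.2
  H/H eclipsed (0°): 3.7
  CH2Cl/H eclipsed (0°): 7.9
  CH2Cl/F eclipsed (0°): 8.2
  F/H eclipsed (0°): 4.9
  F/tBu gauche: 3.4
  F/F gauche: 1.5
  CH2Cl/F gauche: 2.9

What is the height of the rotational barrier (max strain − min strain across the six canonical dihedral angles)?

tBu at 0° is eclipsed. H at 0° is eclipsed with tBu at 0° (9.2); H at 120° is eclipsed with CH2Cl at 120° (7.9); F at 240° is eclipsed with H at 240° (4.9). Total 22.0 kJ/mol.
tBu at 60° is staggered. F at 240° is gauche with CH2Cl at 180° (2.9). Total 2.9 kJ/mol.
tBu at 120° is eclipsed. H at 0° is eclipsed with H at 0° (3.7); H at 120° is eclipsed with tBu at 120° (9.2); F at 240° is eclipsed with CH2Cl at 240° (8.2). Total 21.1 kJ/mol.
tBu at 180° is staggered. F at 240° is gauche with tBu at 180° (3.4); F at 240° is gauche with CH2Cl at 300° (2.9). Total 6.3 kJ/mol.
tBu at 240° is eclipsed. H at 0° is eclipsed with CH2Cl at 0° (7.9); H at 120° is eclipsed with H at 120° (3.7); F at 240° is eclipsed with tBu at 240° (11.1). Total 22.7 kJ/mol.
tBu at 300° is staggered. F at 240° is gauche with tBu at 300° (3.4). Total 3.4 kJ/mol.
Max at 240° (22.7 kJ/mol), min at 60° (2.9 kJ/mol); barrier = 19.8 kJ/mol.

19.8 kJ/mol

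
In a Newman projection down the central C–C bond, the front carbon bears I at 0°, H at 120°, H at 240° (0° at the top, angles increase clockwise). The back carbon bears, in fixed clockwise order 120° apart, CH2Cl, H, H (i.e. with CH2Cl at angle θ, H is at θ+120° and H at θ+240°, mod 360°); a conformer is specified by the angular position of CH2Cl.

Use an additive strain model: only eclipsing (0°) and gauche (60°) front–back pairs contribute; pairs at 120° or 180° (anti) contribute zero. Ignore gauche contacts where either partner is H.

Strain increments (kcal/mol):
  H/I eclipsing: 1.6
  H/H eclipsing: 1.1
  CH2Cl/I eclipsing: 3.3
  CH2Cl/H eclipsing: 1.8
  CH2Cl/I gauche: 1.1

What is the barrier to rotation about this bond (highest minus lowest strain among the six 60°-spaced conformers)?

5.5 kcal/mol

CH2Cl at 0° (eclipsed): I–CH2Cl eclipsed, H–H eclipsed, H–H eclipsed; 3.3 + 1.1 + 1.1 = 5.5 kcal/mol.
CH2Cl at 60° (staggered): I–CH2Cl gauche; 1.1 = 1.1 kcal/mol.
CH2Cl at 120° (eclipsed): I–H eclipsed, H–CH2Cl eclipsed, H–H eclipsed; 1.6 + 1.8 + 1.1 = 4.5 kcal/mol.
CH2Cl at 180° (staggered): no non-H gauche contacts → 0.0 kcal/mol.
CH2Cl at 240° (eclipsed): I–H eclipsed, H–H eclipsed, H–CH2Cl eclipsed; 1.6 + 1.1 + 1.8 = 4.5 kcal/mol.
CH2Cl at 300° (staggered): I–CH2Cl gauche; 1.1 = 1.1 kcal/mol.
Max at 0° (5.5 kcal/mol), min at 180° (0.0 kcal/mol); barrier = 5.5 kcal/mol.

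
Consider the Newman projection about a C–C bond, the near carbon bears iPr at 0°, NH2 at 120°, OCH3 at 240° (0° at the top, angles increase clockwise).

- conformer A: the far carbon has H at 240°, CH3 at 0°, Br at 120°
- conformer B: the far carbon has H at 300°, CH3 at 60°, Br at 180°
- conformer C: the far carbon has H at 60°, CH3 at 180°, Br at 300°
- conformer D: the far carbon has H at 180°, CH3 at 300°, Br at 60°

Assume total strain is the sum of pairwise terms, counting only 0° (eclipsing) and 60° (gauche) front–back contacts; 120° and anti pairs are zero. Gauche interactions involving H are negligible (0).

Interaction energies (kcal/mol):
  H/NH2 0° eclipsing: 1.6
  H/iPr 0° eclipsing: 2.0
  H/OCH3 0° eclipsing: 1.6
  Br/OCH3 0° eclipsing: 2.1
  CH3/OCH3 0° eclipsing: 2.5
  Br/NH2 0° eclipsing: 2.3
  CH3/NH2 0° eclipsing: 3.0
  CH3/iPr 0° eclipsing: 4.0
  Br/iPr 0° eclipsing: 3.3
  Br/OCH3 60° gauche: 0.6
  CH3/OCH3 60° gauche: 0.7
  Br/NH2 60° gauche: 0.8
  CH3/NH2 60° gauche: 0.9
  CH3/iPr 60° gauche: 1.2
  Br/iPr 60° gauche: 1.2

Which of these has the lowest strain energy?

A is eclipsed. iPr at 0° is eclipsed with CH3 at 0° (4.0); NH2 at 120° is eclipsed with Br at 120° (2.3); OCH3 at 240° is eclipsed with H at 240° (1.6). Total 7.9 kcal/mol.
B is staggered. iPr at 0° is gauche with CH3 at 60° (1.2); NH2 at 120° is gauche with CH3 at 60° (0.9); NH2 at 120° is gauche with Br at 180° (0.8); OCH3 at 240° is gauche with Br at 180° (0.6). Total 3.5 kcal/mol.
C is staggered. iPr at 0° is gauche with Br at 300° (1.2); NH2 at 120° is gauche with CH3 at 180° (0.9); OCH3 at 240° is gauche with CH3 at 180° (0.7); OCH3 at 240° is gauche with Br at 300° (0.6). Total 3.4 kcal/mol.
D is staggered. iPr at 0° is gauche with CH3 at 300° (1.2); iPr at 0° is gauche with Br at 60° (1.2); NH2 at 120° is gauche with Br at 60° (0.8); OCH3 at 240° is gauche with CH3 at 300° (0.7). Total 3.9 kcal/mol.
C has the lowest total (3.4 kcal/mol).

C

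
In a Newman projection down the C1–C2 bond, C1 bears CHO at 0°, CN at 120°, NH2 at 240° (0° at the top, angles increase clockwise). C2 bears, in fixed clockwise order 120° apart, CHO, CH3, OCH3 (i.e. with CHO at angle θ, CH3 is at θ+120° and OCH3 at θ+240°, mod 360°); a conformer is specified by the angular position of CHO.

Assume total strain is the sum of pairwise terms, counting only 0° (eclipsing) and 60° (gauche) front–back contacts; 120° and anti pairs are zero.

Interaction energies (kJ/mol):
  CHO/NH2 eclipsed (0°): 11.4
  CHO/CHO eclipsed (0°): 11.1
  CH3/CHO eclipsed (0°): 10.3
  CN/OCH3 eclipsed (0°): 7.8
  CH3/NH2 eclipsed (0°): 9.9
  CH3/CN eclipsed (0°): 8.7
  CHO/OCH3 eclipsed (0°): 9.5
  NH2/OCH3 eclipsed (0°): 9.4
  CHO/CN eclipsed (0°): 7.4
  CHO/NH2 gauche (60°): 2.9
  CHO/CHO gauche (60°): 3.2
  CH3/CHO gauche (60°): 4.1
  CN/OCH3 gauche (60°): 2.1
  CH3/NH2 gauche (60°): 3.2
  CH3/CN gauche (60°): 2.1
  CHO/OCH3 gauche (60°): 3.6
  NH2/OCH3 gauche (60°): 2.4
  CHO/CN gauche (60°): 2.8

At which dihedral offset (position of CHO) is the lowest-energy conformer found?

CHO at 0° (eclipsed): CHO–CHO eclipsed, CN–CH3 eclipsed, NH2–OCH3 eclipsed; 11.1 + 8.7 + 9.4 = 29.2 kJ/mol.
CHO at 60° (staggered): CHO–CHO gauche, CHO–OCH3 gauche, CN–CHO gauche, CN–CH3 gauche, NH2–CH3 gauche, NH2–OCH3 gauche; 3.2 + 3.6 + 2.8 + 2.1 + 3.2 + 2.4 = 17.3 kJ/mol.
CHO at 120° (eclipsed): CHO–OCH3 eclipsed, CN–CHO eclipsed, NH2–CH3 eclipsed; 9.5 + 7.4 + 9.9 = 26.8 kJ/mol.
CHO at 180° (staggered): CHO–CH3 gauche, CHO–OCH3 gauche, CN–CHO gauche, CN–OCH3 gauche, NH2–CHO gauche, NH2–CH3 gauche; 4.1 + 3.6 + 2.8 + 2.1 + 2.9 + 3.2 = 18.7 kJ/mol.
CHO at 240° (eclipsed): CHO–CH3 eclipsed, CN–OCH3 eclipsed, NH2–CHO eclipsed; 10.3 + 7.8 + 11.4 = 29.5 kJ/mol.
CHO at 300° (staggered): CHO–CHO gauche, CHO–CH3 gauche, CN–CH3 gauche, CN–OCH3 gauche, NH2–CHO gauche, NH2–OCH3 gauche; 3.2 + 4.1 + 2.1 + 2.1 + 2.9 + 2.4 = 16.8 kJ/mol.
The minimum (16.8 kJ/mol) occurs with CHO at 300°.

300°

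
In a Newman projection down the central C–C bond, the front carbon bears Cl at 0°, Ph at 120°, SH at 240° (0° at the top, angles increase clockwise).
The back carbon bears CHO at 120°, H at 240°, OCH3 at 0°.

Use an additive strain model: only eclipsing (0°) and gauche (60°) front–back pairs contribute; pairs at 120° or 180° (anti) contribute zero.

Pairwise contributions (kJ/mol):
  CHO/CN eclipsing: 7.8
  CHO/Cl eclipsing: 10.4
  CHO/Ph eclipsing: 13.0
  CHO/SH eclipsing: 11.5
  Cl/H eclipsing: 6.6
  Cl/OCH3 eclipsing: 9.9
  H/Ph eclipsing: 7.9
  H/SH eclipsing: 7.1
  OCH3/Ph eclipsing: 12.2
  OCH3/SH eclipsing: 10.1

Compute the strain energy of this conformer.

This conformer (eclipsed): Cl–OCH3 eclipsed, Ph–CHO eclipsed, SH–H eclipsed; 9.9 + 13.0 + 7.1 = 30.0 kJ/mol.

30.0 kJ/mol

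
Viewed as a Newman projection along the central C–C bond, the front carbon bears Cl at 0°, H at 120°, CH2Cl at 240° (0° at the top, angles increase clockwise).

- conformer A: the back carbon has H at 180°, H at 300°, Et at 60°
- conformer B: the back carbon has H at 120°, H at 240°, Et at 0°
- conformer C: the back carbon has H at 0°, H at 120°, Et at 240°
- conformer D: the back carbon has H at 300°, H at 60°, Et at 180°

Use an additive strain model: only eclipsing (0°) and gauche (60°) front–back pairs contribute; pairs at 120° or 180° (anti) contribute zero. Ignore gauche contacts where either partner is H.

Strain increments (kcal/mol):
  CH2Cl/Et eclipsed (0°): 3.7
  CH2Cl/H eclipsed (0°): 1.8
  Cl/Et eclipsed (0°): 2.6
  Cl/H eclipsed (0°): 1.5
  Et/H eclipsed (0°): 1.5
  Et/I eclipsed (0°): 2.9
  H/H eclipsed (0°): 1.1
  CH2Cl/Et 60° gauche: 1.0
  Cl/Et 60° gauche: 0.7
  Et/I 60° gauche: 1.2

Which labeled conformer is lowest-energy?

A (staggered): Cl–Et gauche; 0.7 = 0.7 kcal/mol.
B (eclipsed): Cl–Et eclipsed, H–H eclipsed, CH2Cl–H eclipsed; 2.6 + 1.1 + 1.8 = 5.5 kcal/mol.
C (eclipsed): Cl–H eclipsed, H–H eclipsed, CH2Cl–Et eclipsed; 1.5 + 1.1 + 3.7 = 6.3 kcal/mol.
D (staggered): CH2Cl–Et gauche; 1.0 = 1.0 kcal/mol.
A has the lowest total (0.7 kcal/mol).

A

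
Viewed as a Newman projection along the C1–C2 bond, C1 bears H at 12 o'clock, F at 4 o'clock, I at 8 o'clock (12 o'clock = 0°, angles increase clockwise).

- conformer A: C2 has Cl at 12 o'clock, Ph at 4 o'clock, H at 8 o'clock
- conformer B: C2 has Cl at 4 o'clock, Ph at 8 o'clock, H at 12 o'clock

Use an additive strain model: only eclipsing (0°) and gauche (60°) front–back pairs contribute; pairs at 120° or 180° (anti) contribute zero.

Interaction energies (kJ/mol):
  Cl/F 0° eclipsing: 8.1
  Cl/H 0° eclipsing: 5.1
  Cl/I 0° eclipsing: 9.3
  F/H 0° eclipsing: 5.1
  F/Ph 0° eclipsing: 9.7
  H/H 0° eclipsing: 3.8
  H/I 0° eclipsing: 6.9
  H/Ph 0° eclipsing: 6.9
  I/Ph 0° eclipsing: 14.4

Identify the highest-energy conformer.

A (eclipsed): H(0°)/Cl(0°) eclipsed 5.1; F(120°)/Ph(120°) eclipsed 9.7; I(240°)/H(240°) eclipsed 6.9 → 21.7 kJ/mol.
B (eclipsed): H(0°)/H(0°) eclipsed 3.8; F(120°)/Cl(120°) eclipsed 8.1; I(240°)/Ph(240°) eclipsed 14.4 → 26.3 kJ/mol.
B has the highest total (26.3 kJ/mol).

B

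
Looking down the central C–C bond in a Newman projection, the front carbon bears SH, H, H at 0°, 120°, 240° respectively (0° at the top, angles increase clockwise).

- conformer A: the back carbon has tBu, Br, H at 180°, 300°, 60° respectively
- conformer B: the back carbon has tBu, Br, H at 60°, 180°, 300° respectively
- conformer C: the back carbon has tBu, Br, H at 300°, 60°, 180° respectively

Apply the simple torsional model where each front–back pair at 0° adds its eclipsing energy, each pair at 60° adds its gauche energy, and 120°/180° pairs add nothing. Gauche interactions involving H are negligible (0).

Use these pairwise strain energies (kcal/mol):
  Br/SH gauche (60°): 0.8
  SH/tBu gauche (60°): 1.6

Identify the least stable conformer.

A (staggered): SH–Br gauche; 0.8 = 0.8 kcal/mol.
B (staggered): SH–tBu gauche; 1.6 = 1.6 kcal/mol.
C (staggered): SH–tBu gauche, SH–Br gauche; 1.6 + 0.8 = 2.4 kcal/mol.
C has the highest total (2.4 kcal/mol).

C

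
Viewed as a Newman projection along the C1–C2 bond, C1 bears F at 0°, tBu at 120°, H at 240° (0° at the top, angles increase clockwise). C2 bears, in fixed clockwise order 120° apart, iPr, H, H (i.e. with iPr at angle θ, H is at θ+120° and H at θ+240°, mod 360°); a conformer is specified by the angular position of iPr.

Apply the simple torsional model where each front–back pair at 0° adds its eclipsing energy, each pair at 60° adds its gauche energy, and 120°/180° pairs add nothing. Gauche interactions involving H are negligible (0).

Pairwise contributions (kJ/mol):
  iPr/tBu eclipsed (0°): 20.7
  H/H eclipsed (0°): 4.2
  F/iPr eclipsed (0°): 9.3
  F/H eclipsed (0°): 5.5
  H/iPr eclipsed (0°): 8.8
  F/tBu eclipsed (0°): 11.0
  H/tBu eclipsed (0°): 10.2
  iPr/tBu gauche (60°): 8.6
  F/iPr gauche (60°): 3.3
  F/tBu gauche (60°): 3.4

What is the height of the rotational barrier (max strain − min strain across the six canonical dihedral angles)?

iPr at 0° (eclipsed): F(0°)/iPr(0°) eclipsed 9.3; tBu(120°)/H(120°) eclipsed 10.2; H(240°)/H(240°) eclipsed 4.2 → 23.7 kJ/mol.
iPr at 60° (staggered): F(0°)/iPr(60°) gauche 3.3; tBu(120°)/iPr(60°) gauche 8.6 → 11.9 kJ/mol.
iPr at 120° (eclipsed): F(0°)/H(0°) eclipsed 5.5; tBu(120°)/iPr(120°) eclipsed 20.7; H(240°)/H(240°) eclipsed 4.2 → 30.4 kJ/mol.
iPr at 180° (staggered): tBu(120°)/iPr(180°) gauche 8.6 → 8.6 kJ/mol.
iPr at 240° (eclipsed): F(0°)/H(0°) eclipsed 5.5; tBu(120°)/H(120°) eclipsed 10.2; H(240°)/iPr(240°) eclipsed 8.8 → 24.5 kJ/mol.
iPr at 300° (staggered): F(0°)/iPr(300°) gauche 3.3 → 3.3 kJ/mol.
Max at 120° (30.4 kJ/mol), min at 300° (3.3 kJ/mol); barrier = 27.1 kJ/mol.

27.1 kJ/mol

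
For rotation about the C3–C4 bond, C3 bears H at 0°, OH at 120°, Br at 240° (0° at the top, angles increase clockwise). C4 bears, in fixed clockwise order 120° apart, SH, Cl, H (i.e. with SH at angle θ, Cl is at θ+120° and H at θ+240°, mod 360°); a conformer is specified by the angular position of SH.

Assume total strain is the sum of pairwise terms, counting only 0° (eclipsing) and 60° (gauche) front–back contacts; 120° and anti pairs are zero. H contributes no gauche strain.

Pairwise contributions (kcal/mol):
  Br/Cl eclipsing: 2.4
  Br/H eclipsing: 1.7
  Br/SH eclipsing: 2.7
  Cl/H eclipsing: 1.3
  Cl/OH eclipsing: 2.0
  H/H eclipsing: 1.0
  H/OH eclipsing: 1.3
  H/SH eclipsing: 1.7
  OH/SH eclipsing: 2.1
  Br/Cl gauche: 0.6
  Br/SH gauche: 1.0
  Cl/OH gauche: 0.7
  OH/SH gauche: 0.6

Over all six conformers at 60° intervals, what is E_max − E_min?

3.8 kcal/mol

SH at 0° (eclipsed): H(0°)/SH(0°) eclipsed 1.7; OH(120°)/Cl(120°) eclipsed 2.0; Br(240°)/H(240°) eclipsed 1.7 → 5.4 kcal/mol.
SH at 60° (staggered): OH(120°)/SH(60°) gauche 0.6; OH(120°)/Cl(180°) gauche 0.7; Br(240°)/Cl(180°) gauche 0.6 → 1.9 kcal/mol.
SH at 120° (eclipsed): H(0°)/H(0°) eclipsed 1.0; OH(120°)/SH(120°) eclipsed 2.1; Br(240°)/Cl(240°) eclipsed 2.4 → 5.5 kcal/mol.
SH at 180° (staggered): OH(120°)/SH(180°) gauche 0.6; Br(240°)/SH(180°) gauche 1.0; Br(240°)/Cl(300°) gauche 0.6 → 2.2 kcal/mol.
SH at 240° (eclipsed): H(0°)/Cl(0°) eclipsed 1.3; OH(120°)/H(120°) eclipsed 1.3; Br(240°)/SH(240°) eclipsed 2.7 → 5.3 kcal/mol.
SH at 300° (staggered): OH(120°)/Cl(60°) gauche 0.7; Br(240°)/SH(300°) gauche 1.0 → 1.7 kcal/mol.
Max at 120° (5.5 kcal/mol), min at 300° (1.7 kcal/mol); barrier = 3.8 kcal/mol.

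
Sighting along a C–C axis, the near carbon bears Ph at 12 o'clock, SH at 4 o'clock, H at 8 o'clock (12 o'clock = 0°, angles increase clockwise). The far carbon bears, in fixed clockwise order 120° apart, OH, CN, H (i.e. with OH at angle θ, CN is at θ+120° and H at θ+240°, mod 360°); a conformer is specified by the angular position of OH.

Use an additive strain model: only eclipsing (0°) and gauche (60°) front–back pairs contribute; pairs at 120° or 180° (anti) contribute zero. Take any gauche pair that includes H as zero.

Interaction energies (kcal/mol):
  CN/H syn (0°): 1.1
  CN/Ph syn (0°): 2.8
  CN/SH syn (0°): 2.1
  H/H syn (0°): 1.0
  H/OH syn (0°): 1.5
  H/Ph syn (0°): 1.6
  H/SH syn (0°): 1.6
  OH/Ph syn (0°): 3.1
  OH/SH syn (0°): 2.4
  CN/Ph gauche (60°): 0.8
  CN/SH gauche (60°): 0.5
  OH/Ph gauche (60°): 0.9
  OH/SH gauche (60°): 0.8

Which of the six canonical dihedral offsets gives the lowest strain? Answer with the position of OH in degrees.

180°

OH at 0° (eclipsed): Ph(0°)/OH(0°) eclipsed 3.1; SH(120°)/CN(120°) eclipsed 2.1; H(240°)/H(240°) eclipsed 1.0 → 6.2 kcal/mol.
OH at 60° (staggered): Ph(0°)/OH(60°) gauche 0.9; SH(120°)/OH(60°) gauche 0.8; SH(120°)/CN(180°) gauche 0.5 → 2.2 kcal/mol.
OH at 120° (eclipsed): Ph(0°)/H(0°) eclipsed 1.6; SH(120°)/OH(120°) eclipsed 2.4; H(240°)/CN(240°) eclipsed 1.1 → 5.1 kcal/mol.
OH at 180° (staggered): Ph(0°)/CN(300°) gauche 0.8; SH(120°)/OH(180°) gauche 0.8 → 1.6 kcal/mol.
OH at 240° (eclipsed): Ph(0°)/CN(0°) eclipsed 2.8; SH(120°)/H(120°) eclipsed 1.6; H(240°)/OH(240°) eclipsed 1.5 → 5.9 kcal/mol.
OH at 300° (staggered): Ph(0°)/OH(300°) gauche 0.9; Ph(0°)/CN(60°) gauche 0.8; SH(120°)/CN(60°) gauche 0.5 → 2.2 kcal/mol.
The minimum (1.6 kcal/mol) occurs with OH at 180°.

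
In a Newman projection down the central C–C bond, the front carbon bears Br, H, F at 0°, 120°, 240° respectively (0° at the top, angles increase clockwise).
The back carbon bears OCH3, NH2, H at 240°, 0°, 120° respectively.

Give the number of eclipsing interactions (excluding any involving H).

Non-H eclipsing pairs: Br(0°)/NH2(0°); F(240°)/OCH3(240°) — 2 interactions.

2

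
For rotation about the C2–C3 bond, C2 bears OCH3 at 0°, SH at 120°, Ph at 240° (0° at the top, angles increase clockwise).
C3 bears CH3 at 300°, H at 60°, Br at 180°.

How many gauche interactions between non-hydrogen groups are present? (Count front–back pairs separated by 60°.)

Non-H gauche pairs: OCH3(0°)/CH3(300°); SH(120°)/Br(180°); Ph(240°)/CH3(300°); Ph(240°)/Br(180°) — 4 interactions.

4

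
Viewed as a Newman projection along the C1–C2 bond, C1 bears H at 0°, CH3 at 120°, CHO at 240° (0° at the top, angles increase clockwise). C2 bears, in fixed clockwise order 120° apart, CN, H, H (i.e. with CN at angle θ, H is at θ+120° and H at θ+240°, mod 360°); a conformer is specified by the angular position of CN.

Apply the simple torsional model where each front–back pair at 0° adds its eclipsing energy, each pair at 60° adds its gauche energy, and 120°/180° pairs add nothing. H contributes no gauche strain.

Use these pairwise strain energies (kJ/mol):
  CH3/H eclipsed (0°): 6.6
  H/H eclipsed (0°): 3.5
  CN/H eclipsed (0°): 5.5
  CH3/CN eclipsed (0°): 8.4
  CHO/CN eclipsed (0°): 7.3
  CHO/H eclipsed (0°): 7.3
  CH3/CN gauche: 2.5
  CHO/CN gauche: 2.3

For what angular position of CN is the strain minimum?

CN at 0° (eclipsed): H(0°)/CN(0°) eclipsed 5.5; CH3(120°)/H(120°) eclipsed 6.6; CHO(240°)/H(240°) eclipsed 7.3 → 19.4 kJ/mol.
CN at 60° (staggered): CH3(120°)/CN(60°) gauche 2.5 → 2.5 kJ/mol.
CN at 120° (eclipsed): H(0°)/H(0°) eclipsed 3.5; CH3(120°)/CN(120°) eclipsed 8.4; CHO(240°)/H(240°) eclipsed 7.3 → 19.2 kJ/mol.
CN at 180° (staggered): CH3(120°)/CN(180°) gauche 2.5; CHO(240°)/CN(180°) gauche 2.3 → 4.8 kJ/mol.
CN at 240° (eclipsed): H(0°)/H(0°) eclipsed 3.5; CH3(120°)/H(120°) eclipsed 6.6; CHO(240°)/CN(240°) eclipsed 7.3 → 17.4 kJ/mol.
CN at 300° (staggered): CHO(240°)/CN(300°) gauche 2.3 → 2.3 kJ/mol.
The minimum (2.3 kJ/mol) occurs with CN at 300°.

300°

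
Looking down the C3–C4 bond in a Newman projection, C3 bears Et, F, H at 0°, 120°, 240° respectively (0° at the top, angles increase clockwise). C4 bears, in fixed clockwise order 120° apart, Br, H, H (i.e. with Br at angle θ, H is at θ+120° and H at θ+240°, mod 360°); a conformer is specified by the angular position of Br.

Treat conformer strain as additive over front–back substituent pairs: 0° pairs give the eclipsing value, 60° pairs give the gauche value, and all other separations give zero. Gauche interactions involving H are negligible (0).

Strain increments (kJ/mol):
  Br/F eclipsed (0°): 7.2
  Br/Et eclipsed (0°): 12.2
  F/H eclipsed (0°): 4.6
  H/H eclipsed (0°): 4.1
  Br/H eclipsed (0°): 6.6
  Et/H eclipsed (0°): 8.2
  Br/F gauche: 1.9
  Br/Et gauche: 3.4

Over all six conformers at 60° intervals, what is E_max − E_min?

Br at 0° (eclipsed): Et(0°)/Br(0°) eclipsed 12.2; F(120°)/H(120°) eclipsed 4.6; H(240°)/H(240°) eclipsed 4.1 → 20.9 kJ/mol.
Br at 60° (staggered): Et(0°)/Br(60°) gauche 3.4; F(120°)/Br(60°) gauche 1.9 → 5.3 kJ/mol.
Br at 120° (eclipsed): Et(0°)/H(0°) eclipsed 8.2; F(120°)/Br(120°) eclipsed 7.2; H(240°)/H(240°) eclipsed 4.1 → 19.5 kJ/mol.
Br at 180° (staggered): F(120°)/Br(180°) gauche 1.9 → 1.9 kJ/mol.
Br at 240° (eclipsed): Et(0°)/H(0°) eclipsed 8.2; F(120°)/H(120°) eclipsed 4.6; H(240°)/Br(240°) eclipsed 6.6 → 19.4 kJ/mol.
Br at 300° (staggered): Et(0°)/Br(300°) gauche 3.4 → 3.4 kJ/mol.
Max at 0° (20.9 kJ/mol), min at 180° (1.9 kJ/mol); barrier = 19.0 kJ/mol.

19.0 kJ/mol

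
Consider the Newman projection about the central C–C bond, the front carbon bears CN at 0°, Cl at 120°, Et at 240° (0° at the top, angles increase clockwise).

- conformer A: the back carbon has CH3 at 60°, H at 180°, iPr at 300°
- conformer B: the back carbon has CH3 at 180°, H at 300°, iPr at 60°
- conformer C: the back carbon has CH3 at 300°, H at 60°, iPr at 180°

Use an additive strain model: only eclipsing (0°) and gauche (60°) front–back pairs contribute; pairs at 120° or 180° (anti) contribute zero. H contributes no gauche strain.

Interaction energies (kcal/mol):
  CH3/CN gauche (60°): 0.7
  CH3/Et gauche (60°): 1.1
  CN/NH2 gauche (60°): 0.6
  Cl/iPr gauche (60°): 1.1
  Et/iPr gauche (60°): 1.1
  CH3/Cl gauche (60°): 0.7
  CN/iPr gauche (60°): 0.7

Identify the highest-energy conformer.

C

A is staggered. CN at 0° is gauche with CH3 at 60° (0.7); CN at 0° is gauche with iPr at 300° (0.7); Cl at 120° is gauche with CH3 at 60° (0.7); Et at 240° is gauche with iPr at 300° (1.1). Total 3.2 kcal/mol.
B is staggered. CN at 0° is gauche with iPr at 60° (0.7); Cl at 120° is gauche with CH3 at 180° (0.7); Cl at 120° is gauche with iPr at 60° (1.1); Et at 240° is gauche with CH3 at 180° (1.1). Total 3.6 kcal/mol.
C is staggered. CN at 0° is gauche with CH3 at 300° (0.7); Cl at 120° is gauche with iPr at 180° (1.1); Et at 240° is gauche with CH3 at 300° (1.1); Et at 240° is gauche with iPr at 180° (1.1). Total 4.0 kcal/mol.
C has the highest total (4.0 kcal/mol).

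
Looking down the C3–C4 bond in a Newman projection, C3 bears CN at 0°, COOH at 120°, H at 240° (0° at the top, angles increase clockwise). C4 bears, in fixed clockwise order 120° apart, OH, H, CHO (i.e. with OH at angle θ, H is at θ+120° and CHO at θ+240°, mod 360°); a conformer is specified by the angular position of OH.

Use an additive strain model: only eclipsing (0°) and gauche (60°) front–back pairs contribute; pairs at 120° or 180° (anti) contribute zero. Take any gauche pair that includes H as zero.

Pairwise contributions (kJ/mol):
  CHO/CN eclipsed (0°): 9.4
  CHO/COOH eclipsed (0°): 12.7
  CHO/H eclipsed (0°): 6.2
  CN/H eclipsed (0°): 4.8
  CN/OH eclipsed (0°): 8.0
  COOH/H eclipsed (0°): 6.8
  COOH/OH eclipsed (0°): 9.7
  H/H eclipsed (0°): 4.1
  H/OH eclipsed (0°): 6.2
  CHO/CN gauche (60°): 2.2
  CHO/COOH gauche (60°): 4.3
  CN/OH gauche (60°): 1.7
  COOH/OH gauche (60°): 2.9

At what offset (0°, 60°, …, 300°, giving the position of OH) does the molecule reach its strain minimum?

OH at 0° is eclipsed. CN at 0° is eclipsed with OH at 0° (8.0); COOH at 120° is eclipsed with H at 120° (6.8); H at 240° is eclipsed with CHO at 240° (6.2). Total 21.0 kJ/mol.
OH at 60° is staggered. CN at 0° is gauche with OH at 60° (1.7); CN at 0° is gauche with CHO at 300° (2.2); COOH at 120° is gauche with OH at 60° (2.9). Total 6.8 kJ/mol.
OH at 120° is eclipsed. CN at 0° is eclipsed with CHO at 0° (9.4); COOH at 120° is eclipsed with OH at 120° (9.7); H at 240° is eclipsed with H at 240° (4.1). Total 23.2 kJ/mol.
OH at 180° is staggered. CN at 0° is gauche with CHO at 60° (2.2); COOH at 120° is gauche with OH at 180° (2.9); COOH at 120° is gauche with CHO at 60° (4.3). Total 9.4 kJ/mol.
OH at 240° is eclipsed. CN at 0° is eclipsed with H at 0° (4.8); COOH at 120° is eclipsed with CHO at 120° (12.7); H at 240° is eclipsed with OH at 240° (6.2). Total 23.7 kJ/mol.
OH at 300° is staggered. CN at 0° is gauche with OH at 300° (1.7); COOH at 120° is gauche with CHO at 180° (4.3). Total 6.0 kJ/mol.
The minimum (6.0 kJ/mol) occurs with OH at 300°.

300°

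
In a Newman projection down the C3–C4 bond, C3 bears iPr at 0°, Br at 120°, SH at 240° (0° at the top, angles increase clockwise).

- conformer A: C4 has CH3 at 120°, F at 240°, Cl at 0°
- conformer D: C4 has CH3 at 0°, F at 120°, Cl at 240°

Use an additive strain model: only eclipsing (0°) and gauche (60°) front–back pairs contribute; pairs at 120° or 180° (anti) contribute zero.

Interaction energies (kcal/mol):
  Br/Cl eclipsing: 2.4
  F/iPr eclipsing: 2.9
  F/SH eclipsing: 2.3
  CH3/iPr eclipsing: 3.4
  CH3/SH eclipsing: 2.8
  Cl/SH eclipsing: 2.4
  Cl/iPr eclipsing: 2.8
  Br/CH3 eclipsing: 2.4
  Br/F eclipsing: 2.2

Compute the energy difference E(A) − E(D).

-0.5 kcal/mol

A is eclipsed. iPr at 0° is eclipsed with Cl at 0° (2.8); Br at 120° is eclipsed with CH3 at 120° (2.4); SH at 240° is eclipsed with F at 240° (2.3). Total 7.5 kcal/mol.
D is eclipsed. iPr at 0° is eclipsed with CH3 at 0° (3.4); Br at 120° is eclipsed with F at 120° (2.2); SH at 240° is eclipsed with Cl at 240° (2.4). Total 8.0 kcal/mol.
E(A) − E(D) = 7.5 − 8.0 = -0.5 kcal/mol.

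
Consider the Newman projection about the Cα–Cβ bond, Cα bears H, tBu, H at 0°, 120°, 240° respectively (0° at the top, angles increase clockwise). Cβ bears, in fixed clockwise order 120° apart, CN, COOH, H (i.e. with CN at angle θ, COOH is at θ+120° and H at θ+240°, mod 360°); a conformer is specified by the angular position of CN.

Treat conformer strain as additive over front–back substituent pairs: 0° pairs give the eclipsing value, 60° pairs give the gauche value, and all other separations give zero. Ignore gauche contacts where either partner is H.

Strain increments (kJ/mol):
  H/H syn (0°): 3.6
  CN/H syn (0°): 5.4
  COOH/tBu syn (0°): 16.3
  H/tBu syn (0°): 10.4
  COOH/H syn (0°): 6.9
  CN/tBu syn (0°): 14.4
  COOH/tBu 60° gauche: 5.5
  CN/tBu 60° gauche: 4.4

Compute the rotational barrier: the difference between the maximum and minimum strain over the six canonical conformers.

CN at 0° is eclipsed. H at 0° is eclipsed with CN at 0° (5.4); tBu at 120° is eclipsed with COOH at 120° (16.3); H at 240° is eclipsed with H at 240° (3.6). Total 25.3 kJ/mol.
CN at 60° is staggered. tBu at 120° is gauche with CN at 60° (4.4); tBu at 120° is gauche with COOH at 180° (5.5). Total 9.9 kJ/mol.
CN at 120° is eclipsed. H at 0° is eclipsed with H at 0° (3.6); tBu at 120° is eclipsed with CN at 120° (14.4); H at 240° is eclipsed with COOH at 240° (6.9). Total 24.9 kJ/mol.
CN at 180° is staggered. tBu at 120° is gauche with CN at 180° (4.4). Total 4.4 kJ/mol.
CN at 240° is eclipsed. H at 0° is eclipsed with COOH at 0° (6.9); tBu at 120° is eclipsed with H at 120° (10.4); H at 240° is eclipsed with CN at 240° (5.4). Total 22.7 kJ/mol.
CN at 300° is staggered. tBu at 120° is gauche with COOH at 60° (5.5). Total 5.5 kJ/mol.
Max at 0° (25.3 kJ/mol), min at 180° (4.4 kJ/mol); barrier = 20.9 kJ/mol.

20.9 kJ/mol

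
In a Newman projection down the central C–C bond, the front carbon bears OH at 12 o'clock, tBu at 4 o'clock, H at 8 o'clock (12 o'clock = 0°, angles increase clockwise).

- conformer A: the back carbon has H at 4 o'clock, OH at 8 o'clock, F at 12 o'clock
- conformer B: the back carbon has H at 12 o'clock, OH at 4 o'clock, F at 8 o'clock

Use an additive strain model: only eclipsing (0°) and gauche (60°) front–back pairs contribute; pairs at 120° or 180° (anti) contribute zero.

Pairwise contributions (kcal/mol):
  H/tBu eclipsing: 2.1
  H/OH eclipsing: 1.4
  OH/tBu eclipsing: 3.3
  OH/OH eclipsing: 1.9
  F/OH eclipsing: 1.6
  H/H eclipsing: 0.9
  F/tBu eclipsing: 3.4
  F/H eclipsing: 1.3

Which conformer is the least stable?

B

A (eclipsed): OH(0°)/F(0°) eclipsed 1.6; tBu(120°)/H(120°) eclipsed 2.1; H(240°)/OH(240°) eclipsed 1.4 → 5.1 kcal/mol.
B (eclipsed): OH(0°)/H(0°) eclipsed 1.4; tBu(120°)/OH(120°) eclipsed 3.3; H(240°)/F(240°) eclipsed 1.3 → 6.0 kcal/mol.
B has the highest total (6.0 kcal/mol).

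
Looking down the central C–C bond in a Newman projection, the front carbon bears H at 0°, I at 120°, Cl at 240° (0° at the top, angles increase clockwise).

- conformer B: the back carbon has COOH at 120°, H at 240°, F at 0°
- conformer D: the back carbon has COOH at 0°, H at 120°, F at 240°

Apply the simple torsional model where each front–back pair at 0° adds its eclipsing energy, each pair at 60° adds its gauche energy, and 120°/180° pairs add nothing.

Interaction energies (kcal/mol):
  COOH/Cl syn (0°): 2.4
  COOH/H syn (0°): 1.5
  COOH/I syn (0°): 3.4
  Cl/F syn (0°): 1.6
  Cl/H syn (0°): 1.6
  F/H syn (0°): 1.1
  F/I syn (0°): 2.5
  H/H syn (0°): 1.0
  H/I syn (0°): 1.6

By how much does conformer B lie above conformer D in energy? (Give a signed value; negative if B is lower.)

B is eclipsed. H at 0° is eclipsed with F at 0° (1.1); I at 120° is eclipsed with COOH at 120° (3.4); Cl at 240° is eclipsed with H at 240° (1.6). Total 6.1 kcal/mol.
D is eclipsed. H at 0° is eclipsed with COOH at 0° (1.5); I at 120° is eclipsed with H at 120° (1.6); Cl at 240° is eclipsed with F at 240° (1.6). Total 4.7 kcal/mol.
E(B) − E(D) = 6.1 − 4.7 = +1.4 kcal/mol.

+1.4 kcal/mol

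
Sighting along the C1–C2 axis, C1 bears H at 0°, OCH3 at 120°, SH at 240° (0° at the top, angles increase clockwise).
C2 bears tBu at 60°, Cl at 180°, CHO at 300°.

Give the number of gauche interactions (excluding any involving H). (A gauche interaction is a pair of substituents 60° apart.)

Non-H gauche pairs: OCH3(120°)/tBu(60°); OCH3(120°)/Cl(180°); SH(240°)/Cl(180°); SH(240°)/CHO(300°) — 4 interactions.

4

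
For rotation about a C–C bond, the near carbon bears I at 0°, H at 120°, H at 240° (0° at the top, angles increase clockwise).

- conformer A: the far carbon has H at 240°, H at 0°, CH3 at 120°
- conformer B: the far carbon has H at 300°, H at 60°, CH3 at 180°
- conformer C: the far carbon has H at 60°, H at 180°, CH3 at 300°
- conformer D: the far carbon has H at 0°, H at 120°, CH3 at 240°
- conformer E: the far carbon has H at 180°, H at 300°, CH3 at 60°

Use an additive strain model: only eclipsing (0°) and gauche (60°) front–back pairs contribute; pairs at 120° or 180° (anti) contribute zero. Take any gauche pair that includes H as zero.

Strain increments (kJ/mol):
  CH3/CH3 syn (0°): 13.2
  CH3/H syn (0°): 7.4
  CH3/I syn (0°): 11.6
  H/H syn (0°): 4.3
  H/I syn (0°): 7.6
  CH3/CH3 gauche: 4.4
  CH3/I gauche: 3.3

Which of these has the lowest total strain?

B

A is eclipsed. I at 0° is eclipsed with H at 0° (7.6); H at 120° is eclipsed with CH3 at 120° (7.4); H at 240° is eclipsed with H at 240° (4.3). Total 19.3 kJ/mol.
B (staggered): no non-H gauche contacts → 0.0 kJ/mol.
C is staggered. I at 0° is gauche with CH3 at 300° (3.3). Total 3.3 kJ/mol.
D is eclipsed. I at 0° is eclipsed with H at 0° (7.6); H at 120° is eclipsed with H at 120° (4.3); H at 240° is eclipsed with CH3 at 240° (7.4). Total 19.3 kJ/mol.
E is staggered. I at 0° is gauche with CH3 at 60° (3.3). Total 3.3 kJ/mol.
B has the lowest total (0.0 kJ/mol).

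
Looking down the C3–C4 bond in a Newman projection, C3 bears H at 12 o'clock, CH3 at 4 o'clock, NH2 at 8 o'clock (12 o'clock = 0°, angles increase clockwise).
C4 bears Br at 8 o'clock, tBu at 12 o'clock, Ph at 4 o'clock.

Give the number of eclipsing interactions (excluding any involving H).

Non-H eclipsing pairs: CH3(120°)/Ph(120°); NH2(240°)/Br(240°) — 2 interactions.

2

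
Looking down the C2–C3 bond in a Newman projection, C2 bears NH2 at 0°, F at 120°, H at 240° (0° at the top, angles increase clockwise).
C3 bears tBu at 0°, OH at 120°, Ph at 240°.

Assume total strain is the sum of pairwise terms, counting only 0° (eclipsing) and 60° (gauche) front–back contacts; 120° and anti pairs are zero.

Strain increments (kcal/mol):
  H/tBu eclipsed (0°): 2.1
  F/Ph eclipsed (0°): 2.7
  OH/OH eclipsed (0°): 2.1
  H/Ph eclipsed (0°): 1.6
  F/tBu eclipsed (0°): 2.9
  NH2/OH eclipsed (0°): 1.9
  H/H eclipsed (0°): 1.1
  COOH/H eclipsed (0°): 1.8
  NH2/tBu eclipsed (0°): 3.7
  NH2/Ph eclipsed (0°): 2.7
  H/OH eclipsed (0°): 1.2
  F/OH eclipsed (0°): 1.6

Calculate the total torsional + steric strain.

This conformer (eclipsed): NH2–tBu eclipsed, F–OH eclipsed, H–Ph eclipsed; 3.7 + 1.6 + 1.6 = 6.9 kcal/mol.

6.9 kcal/mol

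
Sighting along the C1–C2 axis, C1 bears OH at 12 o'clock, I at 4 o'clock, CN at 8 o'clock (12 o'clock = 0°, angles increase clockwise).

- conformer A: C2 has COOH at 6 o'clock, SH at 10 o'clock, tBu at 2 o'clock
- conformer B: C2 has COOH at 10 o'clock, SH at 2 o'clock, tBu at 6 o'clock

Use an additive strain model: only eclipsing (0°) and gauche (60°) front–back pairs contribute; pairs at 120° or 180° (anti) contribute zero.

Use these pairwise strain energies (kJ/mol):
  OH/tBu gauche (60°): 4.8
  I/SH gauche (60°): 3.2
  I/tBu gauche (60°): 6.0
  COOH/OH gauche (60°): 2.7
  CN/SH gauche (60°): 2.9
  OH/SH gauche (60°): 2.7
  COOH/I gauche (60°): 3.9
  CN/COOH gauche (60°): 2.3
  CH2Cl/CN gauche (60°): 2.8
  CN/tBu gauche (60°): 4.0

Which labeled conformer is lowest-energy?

A (staggered): OH–SH gauche, OH–tBu gauche, I–COOH gauche, I–tBu gauche, CN–COOH gauche, CN–SH gauche; 2.7 + 4.8 + 3.9 + 6.0 + 2.3 + 2.9 = 22.6 kJ/mol.
B (staggered): OH–COOH gauche, OH–SH gauche, I–SH gauche, I–tBu gauche, CN–COOH gauche, CN–tBu gauche; 2.7 + 2.7 + 3.2 + 6.0 + 2.3 + 4.0 = 20.9 kJ/mol.
B has the lowest total (20.9 kJ/mol).

B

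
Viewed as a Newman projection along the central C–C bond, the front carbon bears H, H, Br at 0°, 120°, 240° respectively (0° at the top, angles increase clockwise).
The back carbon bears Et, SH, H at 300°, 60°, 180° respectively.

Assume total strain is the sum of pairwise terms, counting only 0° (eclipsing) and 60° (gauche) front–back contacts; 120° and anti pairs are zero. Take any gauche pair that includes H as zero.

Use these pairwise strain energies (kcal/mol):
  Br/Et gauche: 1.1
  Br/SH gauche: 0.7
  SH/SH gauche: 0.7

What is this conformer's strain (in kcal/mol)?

This conformer (staggered): Br(240°)/Et(300°) gauche 1.1 → 1.1 kcal/mol.

1.1 kcal/mol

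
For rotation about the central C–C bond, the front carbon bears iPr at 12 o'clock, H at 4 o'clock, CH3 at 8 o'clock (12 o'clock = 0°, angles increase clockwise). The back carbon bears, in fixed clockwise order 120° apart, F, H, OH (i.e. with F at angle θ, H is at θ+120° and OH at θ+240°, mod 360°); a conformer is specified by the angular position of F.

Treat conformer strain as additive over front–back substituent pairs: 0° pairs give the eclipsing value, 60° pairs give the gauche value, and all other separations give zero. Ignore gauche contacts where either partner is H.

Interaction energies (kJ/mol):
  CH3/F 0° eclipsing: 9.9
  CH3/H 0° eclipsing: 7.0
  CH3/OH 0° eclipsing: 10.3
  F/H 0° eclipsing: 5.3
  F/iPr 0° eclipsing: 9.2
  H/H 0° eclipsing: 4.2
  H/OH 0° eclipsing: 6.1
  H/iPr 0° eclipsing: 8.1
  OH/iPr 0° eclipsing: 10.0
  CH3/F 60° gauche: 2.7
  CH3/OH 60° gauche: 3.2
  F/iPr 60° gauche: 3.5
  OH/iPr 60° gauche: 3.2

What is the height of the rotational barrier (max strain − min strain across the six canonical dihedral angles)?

18.2 kJ/mol

F at 0° (eclipsed): iPr–F eclipsed, H–H eclipsed, CH3–OH eclipsed; 9.2 + 4.2 + 10.3 = 23.7 kJ/mol.
F at 60° (staggered): iPr–F gauche, iPr–OH gauche, CH3–OH gauche; 3.5 + 3.2 + 3.2 = 9.9 kJ/mol.
F at 120° (eclipsed): iPr–OH eclipsed, H–F eclipsed, CH3–H eclipsed; 10.0 + 5.3 + 7.0 = 22.3 kJ/mol.
F at 180° (staggered): iPr–OH gauche, CH3–F gauche; 3.2 + 2.7 = 5.9 kJ/mol.
F at 240° (eclipsed): iPr–H eclipsed, H–OH eclipsed, CH3–F eclipsed; 8.1 + 6.1 + 9.9 = 24.1 kJ/mol.
F at 300° (staggered): iPr–F gauche, CH3–F gauche, CH3–OH gauche; 3.5 + 2.7 + 3.2 = 9.4 kJ/mol.
Max at 240° (24.1 kJ/mol), min at 180° (5.9 kJ/mol); barrier = 18.2 kJ/mol.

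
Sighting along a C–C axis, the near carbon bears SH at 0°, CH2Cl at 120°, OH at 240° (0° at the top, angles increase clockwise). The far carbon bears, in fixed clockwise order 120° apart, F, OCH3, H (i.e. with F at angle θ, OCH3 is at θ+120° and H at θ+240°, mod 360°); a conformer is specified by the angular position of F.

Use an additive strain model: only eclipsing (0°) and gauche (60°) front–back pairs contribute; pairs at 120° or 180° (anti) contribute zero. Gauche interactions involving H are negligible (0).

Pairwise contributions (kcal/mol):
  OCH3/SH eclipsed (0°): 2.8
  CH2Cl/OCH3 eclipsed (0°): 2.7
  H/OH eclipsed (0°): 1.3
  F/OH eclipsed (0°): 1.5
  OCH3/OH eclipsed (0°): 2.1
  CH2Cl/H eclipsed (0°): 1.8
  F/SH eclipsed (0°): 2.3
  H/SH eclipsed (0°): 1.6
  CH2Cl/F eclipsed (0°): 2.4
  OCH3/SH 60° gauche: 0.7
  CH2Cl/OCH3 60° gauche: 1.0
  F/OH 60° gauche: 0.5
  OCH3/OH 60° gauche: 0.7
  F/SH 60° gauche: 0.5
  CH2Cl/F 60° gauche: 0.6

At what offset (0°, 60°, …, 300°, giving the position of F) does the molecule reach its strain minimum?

180°

F at 0° (eclipsed): SH(0°)/F(0°) eclipsed 2.3; CH2Cl(120°)/OCH3(120°) eclipsed 2.7; OH(240°)/H(240°) eclipsed 1.3 → 6.3 kcal/mol.
F at 60° (staggered): SH(0°)/F(60°) gauche 0.5; CH2Cl(120°)/F(60°) gauche 0.6; CH2Cl(120°)/OCH3(180°) gauche 1.0; OH(240°)/OCH3(180°) gauche 0.7 → 2.8 kcal/mol.
F at 120° (eclipsed): SH(0°)/H(0°) eclipsed 1.6; CH2Cl(120°)/F(120°) eclipsed 2.4; OH(240°)/OCH3(240°) eclipsed 2.1 → 6.1 kcal/mol.
F at 180° (staggered): SH(0°)/OCH3(300°) gauche 0.7; CH2Cl(120°)/F(180°) gauche 0.6; OH(240°)/F(180°) gauche 0.5; OH(240°)/OCH3(300°) gauche 0.7 → 2.5 kcal/mol.
F at 240° (eclipsed): SH(0°)/OCH3(0°) eclipsed 2.8; CH2Cl(120°)/H(120°) eclipsed 1.8; OH(240°)/F(240°) eclipsed 1.5 → 6.1 kcal/mol.
F at 300° (staggered): SH(0°)/F(300°) gauche 0.5; SH(0°)/OCH3(60°) gauche 0.7; CH2Cl(120°)/OCH3(60°) gauche 1.0; OH(240°)/F(300°) gauche 0.5 → 2.7 kcal/mol.
The minimum (2.5 kcal/mol) occurs with F at 180°.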